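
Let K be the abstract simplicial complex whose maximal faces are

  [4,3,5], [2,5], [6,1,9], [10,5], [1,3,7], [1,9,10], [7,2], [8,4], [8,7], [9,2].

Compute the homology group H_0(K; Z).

Order the vertices as 1 < 2 < 3 < 4 < 5 < 6 < 7 < 8 < 9 < 10. Listing each simplex with vertices in this order, K has dimension 2 with simplices:

  0-simplices (10): [1], [2], [3], [4], [5], [6], [7], [8], [9], [10]
  1-simplices (17): [1,3], [1,6], [1,7], [1,9], [1,10], [2,5], [2,7], [2,9], [3,4], [3,5], [3,7], [4,5], [4,8], [5,10], [6,9], [7,8], [9,10]
  2-simplices (4): [1,3,7], [1,6,9], [1,9,10], [3,4,5]

giving chain groups C_0 ≅ Z^10, C_1 ≅ Z^17, C_2 ≅ Z^4.

∂_1: C_1 → C_0 is given by ∂[p,q] = [q] − [p]. For instance
  ∂[3,7] = [7] − [3].
The 10×17 boundary matrix has rank 9 and Smith normal form diag(1,1,1,1,1,1,1,1,1).

The boundary map ∂_2: C_2 → C_1 maps a triangle to the signed sum of its edges. For instance
  ∂[3,4,5] = [4,5] − [3,5] + [3,4],
  ∂[1,3,7] = [3,7] − [1,7] + [1,3].
The resulting 17×4 matrix has rank 4, and its Smith normal form has invariant factors (1,1,1,1).

Reading off H_k = ker ∂_k / im ∂_{k+1}:

  H_0: rank C_0 − rank ∂_1 = 10 − 9 = 1, and the invariant factors of ∂_1 are all 1, so H_0 = Z.

H_0 ≅ Z.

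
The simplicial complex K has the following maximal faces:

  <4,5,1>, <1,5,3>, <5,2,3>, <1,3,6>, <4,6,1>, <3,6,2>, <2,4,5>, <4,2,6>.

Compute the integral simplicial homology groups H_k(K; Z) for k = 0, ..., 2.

Take the total order 1 < 2 < 3 < 4 < 5 < 6 on the vertex set. Then K (dimension 2) consists of the simplices:

  0-simplices (6): [1], [2], [3], [4], [5], [6]
  1-simplices (12): [1,3], [1,4], [1,5], [1,6], [2,3], [2,4], [2,5], [2,6], [3,5], [3,6], [4,5], [4,6]
  2-simplices (8): [1,3,5], [1,3,6], [1,4,5], [1,4,6], [2,3,5], [2,3,6], [2,4,5], [2,4,6]

so the chain groups are C_0 ≅ Z^6, C_1 ≅ Z^12, C_2 ≅ Z^8.

Boundary ∂_1: C_1 → C_0 is given by ∂[p,q] = [q] − [p]. For instance
  ∂[4,5] = [5] − [4].
The resulting 6×12 matrix has rank 5, and its Smith normal form has invariant factors (1,1,1,1,1).

The boundary map ∂_2: C_2 → C_1 sends each 2-simplex [p,q,r] to [q,r] − [p,r] + [p,q]. For instance
  ∂[1,3,6] = [3,6] − [1,6] + [1,3],
  ∂[1,3,5] = [3,5] − [1,5] + [1,3].
This gives a 12×8 integer matrix of rank 7; reducing to Smith normal form yields diagonal entries (1,1,1,1,1,1,1).

From H_k ≅ ker(∂_k) / im(∂_{k+1}) we obtain:

  H_0: rank C_0 − rank ∂_1 = 6 − 5 = 1, and the invariant factors of ∂_1 are all 1, so H_0 = Z.
  H_1: rank ker ∂_1 − rank ∂_2 = (12 − 5) − 7 = 0, and the invariant factors of ∂_2 are all 1, so H_1 = 0.
  H_2: rank ker ∂_2 − rank ∂_3 = (8 − 7) − 0 = 1, and there is no ∂_3, so H_2 = Z.

As a check, the Euler characteristic is 6 − 12 + 8 = 2, which agrees with 1 − 0 + 1 = 2.

H_0 ≅ Z,  H_1 = 0,  H_2 ≅ Z.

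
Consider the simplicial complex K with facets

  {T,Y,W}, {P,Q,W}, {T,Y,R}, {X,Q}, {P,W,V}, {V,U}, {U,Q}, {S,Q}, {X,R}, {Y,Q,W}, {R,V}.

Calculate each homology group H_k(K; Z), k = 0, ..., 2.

We work with the vertex ordering P < Q < R < S < T < U < V < W < X < Y. The simplices of K, each written with vertices in increasing order, are:

  0-simplices (10): P, Q, R, S, T, U, V, W, X, Y
  1-simplices (17): PQ, PV, PW, QS, QU, QW, QX, QY, RT, RV, RX, RY, TW, TY, UV, VW, WY
  2-simplices (5): PQW, PVW, QWY, RTY, TWY

Hence C_0 ≅ Z^10, C_1 ≅ Z^17, C_2 ≅ Z^5.

Boundary ∂_1: C_1 → C_0 sends each edge [p,q] (with p < q) to q − p. For instance
  ∂PV = V − P.
The resulting 10×17 matrix has rank 9, and its Smith normal form has invariant factors (1,1,1,1,1,1,1,1,1).

Boundary ∂_2: C_2 → C_1 sends each 2-simplex [p,q,r] to [q,r] − [p,r] + [p,q]. For instance
  ∂TWY = WY − TY + TW,
  ∂RTY = TY − RY + RT.
The 17×5 boundary matrix has rank 5 and Smith normal form diag(1,1,1,1,1).

Now H_k = ker ∂_k / im ∂_{k+1}, so:

  H_0: rank C_0 − rank ∂_1 = 10 − 9 = 1, and the invariant factors of ∂_1 are all 1, so H_0 = Z.
  H_1: rank ker ∂_1 − rank ∂_2 = (17 − 9) − 5 = 3, and the invariant factors of ∂_2 are all 1, so H_1 = Z^3.
  H_2: rank ker ∂_2 − rank ∂_3 = (5 − 5) − 0 = 0, and there is no ∂_3, so H_2 = 0.

H_0 ≅ Z,  H_1 ≅ Z^3,  H_2 = 0.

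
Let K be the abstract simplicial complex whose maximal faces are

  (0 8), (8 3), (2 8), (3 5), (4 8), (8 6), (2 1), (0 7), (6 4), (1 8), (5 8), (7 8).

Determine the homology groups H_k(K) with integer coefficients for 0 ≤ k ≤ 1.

H_0 = Z,  H_1 = Z^4.

Take the total order 0 < 1 < 2 < 3 < 4 < 5 < 6 < 7 < 8 on the vertex set. Then K (dimension 1) consists of the simplices:

  0-simplices (9): [0], [1], [2], [3], [4], [5], [6], [7], [8]
  1-simplices (12): [0,7], [0,8], [1,2], [1,8], [2,8], [3,5], [3,8], [4,6], [4,8], [5,8], [6,8], [7,8]

so the chain groups are C_0 ≅ Z^9, C_1 ≅ Z^12.

Boundary ∂_1: C_1 → C_0 maps an edge to its endpoints' difference, ∂[p,q] = q − p. For instance
  ∂[0,8] = [8] − [0].
This gives a 9×12 integer matrix of rank 8; reducing to Smith normal form yields diagonal entries (1,1,1,1,1,1,1,1).

Reading off H_k = ker ∂_k / im ∂_{k+1}:

  H_0: rank C_0 − rank ∂_1 = 9 − 8 = 1, and the invariant factors of ∂_1 are all 1, so H_0 ≅ Z.
  H_1: rank ker ∂_1 − rank ∂_2 = (12 − 8) − 0 = 4, and there is no ∂_2, so H_1 ≅ Z^4.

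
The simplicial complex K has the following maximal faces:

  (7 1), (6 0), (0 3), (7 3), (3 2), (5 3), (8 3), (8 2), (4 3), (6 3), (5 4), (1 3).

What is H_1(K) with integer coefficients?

Order the vertices as 0 < 1 < 2 < 3 < 4 < 5 < 6 < 7 < 8. Listing each simplex with vertices in this order, K has dimension 1 with simplices:

  0-simplices (9): [0], [1], [2], [3], [4], [5], [6], [7], [8]
  1-simplices (12): [0,3], [0,6], [1,3], [1,7], [2,3], [2,8], [3,4], [3,5], [3,6], [3,7], [3,8], [4,5]

so the chain groups are C_0 ≅ Z^9, C_1 ≅ Z^12.

Boundary ∂_1: C_1 → C_0 maps an edge to its endpoints' difference, ∂[p,q] = q − p. For instance
  ∂[0,3] = [3] − [0].
The 9×12 boundary matrix has rank 8 and Smith normal form diag(1,1,1,1,1,1,1,1).

Computing H_k = (kernel of ∂_k) / (image of ∂_{k+1}):

  H_1: rank ker ∂_1 − rank ∂_2 = (12 − 8) − 0 = 4, and there is no ∂_2, so H_1 = Z^4.

(K is a triangulation of a wedge of 4 circles.)

H_1 ≅ Z^4.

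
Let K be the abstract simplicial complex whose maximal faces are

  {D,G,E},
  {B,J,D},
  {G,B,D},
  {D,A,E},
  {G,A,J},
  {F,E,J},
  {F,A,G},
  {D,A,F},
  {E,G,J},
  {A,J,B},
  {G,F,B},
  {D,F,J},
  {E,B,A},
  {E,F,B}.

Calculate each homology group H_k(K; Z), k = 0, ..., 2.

K has 7 vertices, 21 edges, 14 triangles.
rank ∂_0 = 0, rank ∂_1 = 6 ⇒ b_0 = 7 − 0 − 6 = 1; all invariant factors of ∂_1 are 1 so no torsion. So H_0 = Z.
rank ∂_1 = 6, rank ∂_2 = 13 ⇒ b_1 = 21 − 6 − 13 = 2; all invariant factors of ∂_2 are 1 so no torsion. So H_1 = Z^2.
rank ∂_2 = 13, rank ∂_3 = 0 ⇒ b_2 = 14 − 13 − 0 = 1. So H_2 = Z.

H_0 = Z,  H_1 = Z^2,  H_2 = Z.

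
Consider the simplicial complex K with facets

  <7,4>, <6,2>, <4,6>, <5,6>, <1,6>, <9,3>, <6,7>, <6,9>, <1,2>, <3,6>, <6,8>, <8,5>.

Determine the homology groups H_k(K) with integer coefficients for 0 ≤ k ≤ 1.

K has 9 vertices, 12 edges.
rank ∂_0 = 0, rank ∂_1 = 8 ⇒ b_0 = 9 − 0 − 8 = 1; all invariant factors of ∂_1 are 1 so no torsion. So H_0 ≅ Z.
rank ∂_1 = 8, rank ∂_2 = 0 ⇒ b_1 = 12 − 8 − 0 = 4. So H_1 ≅ Z^4.

H_0 ≅ Z,  H_1 ≅ Z^4.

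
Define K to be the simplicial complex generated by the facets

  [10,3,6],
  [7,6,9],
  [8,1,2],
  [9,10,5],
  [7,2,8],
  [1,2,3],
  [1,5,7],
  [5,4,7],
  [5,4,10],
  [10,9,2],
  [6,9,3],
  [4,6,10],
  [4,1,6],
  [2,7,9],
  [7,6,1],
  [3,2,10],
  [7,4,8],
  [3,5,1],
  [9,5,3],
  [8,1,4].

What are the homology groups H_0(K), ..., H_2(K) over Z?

H_0 = Z,  H_1 = Z ⊕ Z/2,  H_2 = 0.

Take the total order 1 < 2 < 3 < 4 < 5 < 6 < 7 < 8 < 9 < 10 on the vertex set. Then K (dimension 2) consists of the simplices:

  0-simplices (10): [1], [2], [3], [4], [5], [6], [7], [8], [9], [10]
  1-simplices (30): (30 of them)
  2-simplices (20): (20 of them)

giving chain groups C_0 ≅ Z^10, C_1 ≅ Z^30, C_2 ≅ Z^20.

Boundary ∂_1: C_1 → C_0 sends each edge [p,q] (with p < q) to q − p.
As a 10×30 matrix over Z this has rank 9, with invariant factors (1,1,1,1,1,1,1,1,1).

Boundary ∂_2: C_2 → C_1 maps a triangle to the signed sum of its edges. For instance
  ∂[4,7,8] = [7,8] − [4,8] + [4,7],
  ∂[6,7,9] = [7,9] − [6,9] + [6,7].
The resulting 30×20 matrix has rank 20, and its Smith normal form has invariant factors (1,1,1,1,1,1,1,1,1,1,1,1,1,1,1,1,1,1,1,2).

Now H_k = ker ∂_k / im ∂_{k+1}, so:

  H_0: rank C_0 − rank ∂_1 = 10 − 9 = 1, and the invariant factors of ∂_1 are all 1, so H_0 = Z.
  H_1: rank ker ∂_1 − rank ∂_2 = (30 − 9) − 20 = 1, and ∂_2 has invariant factor 2 > 1, so H_1 = Z ⊕ Z/2.
  H_2: rank ker ∂_2 − rank ∂_3 = (20 − 20) − 0 = 0, and there is no ∂_3, so H_2 = 0.

As a check, the Euler characteristic is 10 − 30 + 20 = 0, which agrees with 1 − 1 + 0 = 0.
(K is a triangulation of the Klein bottle.)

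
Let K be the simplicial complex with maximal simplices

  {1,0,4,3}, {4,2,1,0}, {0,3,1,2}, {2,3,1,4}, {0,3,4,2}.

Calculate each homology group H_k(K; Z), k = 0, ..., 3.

Take the total order 0 < 1 < 2 < 3 < 4 on the vertex set. Then K (dimension 3) consists of the simplices:

  0-simplices (5): [0], [1], [2], [3], [4]
  1-simplices (10): [0,1], [0,2], [0,3], [0,4], [1,2], [1,3], [1,4], [2,3], [2,4], [3,4]
  2-simplices (10): [0,1,2], [0,1,3], [0,1,4], [0,2,3], [0,2,4], [0,3,4], [1,2,3], [1,2,4], [1,3,4], [2,3,4]
  3-simplices (5): [0,1,2,3], [0,1,2,4], [0,1,3,4], [0,2,3,4], [1,2,3,4]

so the chain groups are C_0 ≅ Z^5, C_1 ≅ Z^10, C_2 ≅ Z^10, C_3 ≅ Z^5.

Boundary ∂_1: C_1 → C_0 sends each edge [p,q] (with p < q) to q − p. For instance
  ∂[0,1] = [1] − [0].
As a 5×10 matrix over Z this has rank 4, with invariant factors (1,1,1,1).

∂_2: C_2 → C_1 sends each 2-simplex [p,q,r] to [q,r] − [p,r] + [p,q]. For instance
  ∂[0,1,3] = [1,3] − [0,3] + [0,1],
  ∂[1,2,3] = [2,3] − [1,3] + [1,2].
The resulting 10×10 matrix has rank 6, and its Smith normal form has invariant factors (1,1,1,1,1,1).

The boundary map ∂_3: C_3 → C_2 sends each 3-simplex σ to the alternating sum Σ_i (−1)^i (σ with its i-th vertex removed). For instance
  ∂[0,1,3,4] = [1,3,4] − [0,3,4] + [0,1,4] − [0,1,3],
  ∂[0,1,2,4] = [1,2,4] − [0,2,4] + [0,1,4] − [0,1,2].
As a 10×5 matrix over Z this has rank 4, with invariant factors (1,1,1,1).

Now H_k = ker ∂_k / im ∂_{k+1}, so:

  H_0: rank C_0 − rank ∂_1 = 5 − 4 = 1, and the invariant factors of ∂_1 are all 1, so H_0 ≅ Z.
  H_1: rank ker ∂_1 − rank ∂_2 = (10 − 4) − 6 = 0, and the invariant factors of ∂_2 are all 1, so H_1 ≅ 0.
  H_2: rank ker ∂_2 − rank ∂_3 = (10 − 6) − 4 = 0, and the invariant factors of ∂_3 are all 1, so H_2 ≅ 0.
  H_3: rank ker ∂_3 − rank ∂_4 = (5 − 4) − 0 = 1, and there is no ∂_4, so H_3 ≅ Z.

H_0 ≅ Z,  H_1 = 0,  H_2 = 0,  H_3 ≅ Z.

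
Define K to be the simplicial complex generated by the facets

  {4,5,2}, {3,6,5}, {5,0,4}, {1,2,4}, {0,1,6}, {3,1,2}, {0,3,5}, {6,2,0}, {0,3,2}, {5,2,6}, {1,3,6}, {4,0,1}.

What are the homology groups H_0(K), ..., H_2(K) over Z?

Fix the vertex order 0 < 1 < 2 < 3 < 4 < 5 < 6 and write every simplex with vertices in increasing order. Then dim K = 2 and the simplices of K are:

  0-simplices (7): [0], [1], [2], [3], [4], [5], [6]
  1-simplices (18): [0,1], [0,2], [0,3], [0,4], [0,5], [0,6], [1,2], [1,3], [1,4], [1,6], [2,3], [2,4], [2,5], [2,6], [3,5], [3,6], [4,5], [5,6]
  2-simplices (12): [0,1,4], [0,1,6], [0,2,3], [0,2,6], [0,3,5], [0,4,5], [1,2,3], [1,2,4], [1,3,6], [2,4,5], [2,5,6], [3,5,6]

Hence C_0 ≅ Z^7, C_1 ≅ Z^18, C_2 ≅ Z^12.

Boundary ∂_1: C_1 → C_0 maps an edge to its endpoints' difference, ∂[p,q] = q − p.
As a 7×18 matrix over Z this has rank 6, with invariant factors (1,1,1,1,1,1).

Boundary ∂_2: C_2 → C_1 maps a triangle to the signed sum of its edges. For instance
  ∂[0,1,4] = [1,4] − [0,4] + [0,1],
  ∂[1,2,4] = [2,4] − [1,4] + [1,2].
As a 18×12 matrix over Z this has rank 12, with invariant factors (1,1,1,1,1,1,1,1,1,1,1,2).

Reading off H_k = ker ∂_k / im ∂_{k+1}:

  H_0: rank C_0 − rank ∂_1 = 7 − 6 = 1, and the invariant factors of ∂_1 are all 1, so H_0 ≅ Z.
  H_1: rank ker ∂_1 − rank ∂_2 = (18 − 6) − 12 = 0, and ∂_2 has invariant factor 2 > 1, so H_1 ≅ Z_2.
  H_2: rank ker ∂_2 − rank ∂_3 = (12 − 12) − 0 = 0, and there is no ∂_3, so H_2 ≅ 0.

(K is a triangulation of the real projective plane RP^2.)

H_0 = Z,  H_1 = Z_2,  H_2 = 0.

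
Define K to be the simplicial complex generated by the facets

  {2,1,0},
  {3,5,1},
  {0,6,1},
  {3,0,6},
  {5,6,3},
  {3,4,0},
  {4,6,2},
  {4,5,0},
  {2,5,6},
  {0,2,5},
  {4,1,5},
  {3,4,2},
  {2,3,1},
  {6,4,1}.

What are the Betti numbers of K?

b_0 = 1, b_1 = 2, b_2 = 1.

Take the total order 0 < 1 < 2 < 3 < 4 < 5 < 6 on the vertex set. Then K (dimension 2) consists of the simplices:

  0-simplices (7): [0], [1], [2], [3], [4], [5], [6]
  1-simplices (21): [0,1], [0,2], [0,3], [0,4], [0,5], [0,6], [1,2], [1,3], [1,4], [1,5], [1,6], [2,3], [2,4], [2,5], [2,6], [3,4], [3,5], [3,6], [4,5], [4,6], [5,6]
  2-simplices (14): [0,1,2], [0,1,6], [0,2,5], [0,3,4], [0,3,6], [0,4,5], [1,2,3], [1,3,5], [1,4,5], [1,4,6], [2,3,4], [2,4,6], [2,5,6], [3,5,6]

giving chain groups C_0 ≅ Z^7, C_1 ≅ Z^21, C_2 ≅ Z^14.

Boundary ∂_1: C_1 → C_0 is given by ∂[p,q] = [q] − [p].
The resulting 7×21 matrix has rank 6, and its Smith normal form has invariant factors (1,1,1,1,1,1).

∂_2: C_2 → C_1 sends each 2-simplex [p,q,r] to [q,r] − [p,r] + [p,q]. For instance
  ∂[2,5,6] = [5,6] − [2,6] + [2,5],
  ∂[1,2,3] = [2,3] − [1,3] + [1,2].
This gives a 21×14 integer matrix of rank 13; reducing to Smith normal form yields diagonal entries (1,1,1,1,1,1,1,1,1,1,1,1,1).

Now H_k = ker ∂_k / im ∂_{k+1}, so:

  H_0: rank C_0 − rank ∂_1 = 7 − 6 = 1, and the invariant factors of ∂_1 are all 1, so H_0 = Z.
  H_1: rank ker ∂_1 − rank ∂_2 = (21 − 6) − 13 = 2, and the invariant factors of ∂_2 are all 1, so H_1 = Z^2.
  H_2: rank ker ∂_2 − rank ∂_3 = (14 − 13) − 0 = 1, and there is no ∂_3, so H_2 = Z.

(K is a triangulation of the torus T^2.)

Hence the Betti numbers are b_0 = 1, b_1 = 2, b_2 = 1.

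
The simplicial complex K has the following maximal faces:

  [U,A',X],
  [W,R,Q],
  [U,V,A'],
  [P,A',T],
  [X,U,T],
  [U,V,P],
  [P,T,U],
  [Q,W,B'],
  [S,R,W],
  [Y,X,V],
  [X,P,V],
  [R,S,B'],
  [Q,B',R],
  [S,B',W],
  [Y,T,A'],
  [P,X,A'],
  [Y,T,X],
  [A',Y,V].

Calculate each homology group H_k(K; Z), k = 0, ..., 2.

Order the vertices as P < Q < R < S < T < U < V < W < X < Y < A' < B'. Listing each simplex with vertices in this order, K has dimension 2 with simplices:

  0-simplices (12): [P], [Q], [R], [S], [T], [U], [V], [W], [X], [Y], [A'], [B']
  1-simplices (27): (27 of them)
  2-simplices (18): (18 of them)

Hence C_0 ≅ Z^12, C_1 ≅ Z^27, C_2 ≅ Z^18.

Boundary ∂_1: C_1 → C_0 maps an edge to its endpoints' difference, ∂[p,q] = q − p. For instance
  ∂[R,W] = [W] − [R].
The resulting 12×27 matrix has rank 10, and its Smith normal form has invariant factors (1,1,1,1,1,1,1,1,1,1).

∂_2: C_2 → C_1 acts by ∂[p,q,r] = [q,r] − [p,r] + [p,q]. For instance
  ∂[P,T,A'] = [T,A'] − [P,A'] + [P,T],
  ∂[Q,W,B'] = [W,B'] − [Q,B'] + [Q,W].
The 27×18 boundary matrix has rank 17 and Smith normal form diag(1,1,1,1,1,1,1,1,1,1,1,1,1,1,1,1,2).

Computing H_k = (kernel of ∂_k) / (image of ∂_{k+1}):

  H_0: rank C_0 − rank ∂_1 = 12 − 10 = 2, and the invariant factors of ∂_1 are all 1, so H_0 ≅ Z^2.
  H_1: rank ker ∂_1 − rank ∂_2 = (27 − 10) − 17 = 0, and ∂_2 has invariant factor 2 > 1, so H_1 ≅ Z/2Z.
  H_2: rank ker ∂_2 − rank ∂_3 = (18 − 17) − 0 = 1, and there is no ∂_3, so H_2 ≅ Z.

H_0 = Z^2,  H_1 = Z/2Z,  H_2 = Z.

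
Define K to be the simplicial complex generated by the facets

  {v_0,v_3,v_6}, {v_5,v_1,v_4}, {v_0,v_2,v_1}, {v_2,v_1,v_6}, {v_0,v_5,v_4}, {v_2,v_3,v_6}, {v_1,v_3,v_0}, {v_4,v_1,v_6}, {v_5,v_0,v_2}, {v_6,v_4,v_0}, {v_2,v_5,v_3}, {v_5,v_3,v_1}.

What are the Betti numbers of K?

b_0 = 1, b_1 = 0, b_2 = 0.

We work with the vertex ordering v_0 < v_1 < v_2 < v_3 < v_4 < v_5 < v_6. The simplices of K, each written with vertices in increasing order, are:

  0-simplices (7): [v_0], [v_1], [v_2], [v_3], [v_4], [v_5], [v_6]
  1-simplices (18): (18 of them)
  2-simplices (12): (12 of them)

so the chain groups are C_0 ≅ Z^7, C_1 ≅ Z^18, C_2 ≅ Z^12.

∂_1: C_1 → C_0 maps an edge to its endpoints' difference, ∂[p,q] = q − p.
The resulting 7×18 matrix has rank 6, and its Smith normal form has invariant factors (1,1,1,1,1,1).

The boundary map ∂_2: C_2 → C_1 sends each 2-simplex [p,q,r] to [q,r] − [p,r] + [p,q]. For instance
  ∂[v_1,v_2,v_6] = [v_2,v_6] − [v_1,v_6] + [v_1,v_2],
  ∂[v_1,v_4,v_5] = [v_4,v_5] − [v_1,v_5] + [v_1,v_4].
As a 18×12 matrix over Z this has rank 12, with invariant factors (1,1,1,1,1,1,1,1,1,1,1,2).

Computing H_k = (kernel of ∂_k) / (image of ∂_{k+1}):

  H_0: rank C_0 − rank ∂_1 = 7 − 6 = 1, and the invariant factors of ∂_1 are all 1, so H_0 = Z.
  H_1: rank ker ∂_1 − rank ∂_2 = (18 − 6) − 12 = 0, and ∂_2 has invariant factor 2 > 1, so H_1 = Z/2.
  H_2: rank ker ∂_2 − rank ∂_3 = (12 − 12) − 0 = 0, and there is no ∂_3, so H_2 = 0.

(K is a triangulation of the real projective plane RP^2.)

Hence the Betti numbers are b_0 = 1, b_1 = 0, b_2 = 0.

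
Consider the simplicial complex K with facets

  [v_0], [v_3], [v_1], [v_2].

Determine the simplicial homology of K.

H_0 ≅ Z^4.

Take the total order v_0 < v_1 < v_2 < v_3 on the vertex set. Then K (dimension 0) consists of the simplices:

  0-simplices (4): [v_0], [v_1], [v_2], [v_3]

Hence C_0 ≅ Z^4.

Computing H_k = (kernel of ∂_k) / (image of ∂_{k+1}):

  H_0: rank C_0 − rank ∂_1 = 4 − 0 = 4, and there is no ∂_1, so H_0 = Z^4.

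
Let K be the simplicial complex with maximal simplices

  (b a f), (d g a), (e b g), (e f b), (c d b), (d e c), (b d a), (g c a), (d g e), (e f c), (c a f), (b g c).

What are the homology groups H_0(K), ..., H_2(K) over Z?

H_0 = Z,  H_1 = Z/2,  H_2 = 0.

Order the vertices as a < b < c < d < e < f < g. Listing each simplex with vertices in this order, K has dimension 2 with simplices:

  0-simplices (7): a, b, c, d, e, f, g
  1-simplices (18): ab, ac, ad, af, ag, bc, bd, be, bf, bg, cd, ce, cf, cg, de, dg, ef, eg
  2-simplices (12): abd, abf, acf, acg, adg, bcd, bcg, bef, beg, cde, cef, deg

Hence C_0 ≅ Z^7, C_1 ≅ Z^18, C_2 ≅ Z^12.

∂_1: C_1 → C_0 is given by ∂[p,q] = [q] − [p]. For instance
  ∂ad = d − a.
The resulting 7×18 matrix has rank 6, and its Smith normal form has invariant factors (1,1,1,1,1,1).

Boundary ∂_2: C_2 → C_1 sends each 2-simplex [p,q,r] to [q,r] − [p,r] + [p,q]. For instance
  ∂acf = cf − af + ac,
  ∂cde = de − ce + cd.
As a 18×12 matrix over Z this has rank 12, with invariant factors (1,1,1,1,1,1,1,1,1,1,1,2).

Computing H_k = (kernel of ∂_k) / (image of ∂_{k+1}):

  H_0: rank C_0 − rank ∂_1 = 7 − 6 = 1, and the invariant factors of ∂_1 are all 1, so H_0 = Z.
  H_1: rank ker ∂_1 − rank ∂_2 = (18 − 6) − 12 = 0, and ∂_2 has invariant factor 2 > 1, so H_1 = Z/2.
  H_2: rank ker ∂_2 − rank ∂_3 = (12 − 12) − 0 = 0, and there is no ∂_3, so H_2 = 0.

As a check, the Euler characteristic is 7 − 18 + 12 = 1, which agrees with 1 − 0 + 0 = 1.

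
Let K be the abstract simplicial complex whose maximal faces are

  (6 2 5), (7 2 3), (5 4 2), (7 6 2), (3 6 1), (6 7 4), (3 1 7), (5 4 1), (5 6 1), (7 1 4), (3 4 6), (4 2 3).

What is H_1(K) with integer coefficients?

Take the total order 1 < 2 < 3 < 4 < 5 < 6 < 7 on the vertex set. Then K (dimension 2) consists of the simplices:

  0-simplices (7): [1], [2], [3], [4], [5], [6], [7]
  1-simplices (18): [1,3], [1,4], [1,5], [1,6], [1,7], [2,3], [2,4], [2,5], [2,6], [2,7], [3,4], [3,6], [3,7], [4,5], [4,6], [4,7], [5,6], [6,7]
  2-simplices (12): [1,3,6], [1,3,7], [1,4,5], [1,4,7], [1,5,6], [2,3,4], [2,3,7], [2,4,5], [2,5,6], [2,6,7], [3,4,6], [4,6,7]

giving chain groups C_0 ≅ Z^7, C_1 ≅ Z^18, C_2 ≅ Z^12.

∂_1: C_1 → C_0 sends each edge [p,q] (with p < q) to q − p.
The resulting 7×18 matrix has rank 6, and its Smith normal form has invariant factors (1,1,1,1,1,1).

The boundary map ∂_2: C_2 → C_1 maps a triangle to the signed sum of its edges. For instance
  ∂[2,6,7] = [6,7] − [2,7] + [2,6],
  ∂[2,5,6] = [5,6] − [2,6] + [2,5].
The resulting 18×12 matrix has rank 12, and its Smith normal form has invariant factors (1,1,1,1,1,1,1,1,1,1,1,2).

Computing H_k = (kernel of ∂_k) / (image of ∂_{k+1}):

  H_1: rank ker ∂_1 − rank ∂_2 = (18 − 6) − 12 = 0, and ∂_2 has invariant factor 2 > 1, so H_1 = Z_2.

H_1 ≅ Z_2.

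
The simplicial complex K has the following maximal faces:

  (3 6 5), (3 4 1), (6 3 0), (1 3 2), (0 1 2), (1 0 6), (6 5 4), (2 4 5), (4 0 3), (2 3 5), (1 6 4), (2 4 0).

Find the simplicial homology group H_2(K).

H_2 ≅ 0.

Order the vertices as 0 < 1 < 2 < 3 < 4 < 5 < 6. Listing each simplex with vertices in this order, K has dimension 2 with simplices:

  0-simplices (7): [0], [1], [2], [3], [4], [5], [6]
  1-simplices (18): [0,1], [0,2], [0,3], [0,4], [0,6], [1,2], [1,3], [1,4], [1,6], [2,3], [2,4], [2,5], [3,4], [3,5], [3,6], [4,5], [4,6], [5,6]
  2-simplices (12): [0,1,2], [0,1,6], [0,2,4], [0,3,4], [0,3,6], [1,2,3], [1,3,4], [1,4,6], [2,3,5], [2,4,5], [3,5,6], [4,5,6]

giving chain groups C_0 ≅ Z^7, C_1 ≅ Z^18, C_2 ≅ Z^12.

Boundary ∂_1: C_1 → C_0 maps an edge to its endpoints' difference, ∂[p,q] = q − p. For instance
  ∂[0,2] = [2] − [0].
The resulting 7×18 matrix has rank 6, and its Smith normal form has invariant factors (1,1,1,1,1,1).

∂_2: C_2 → C_1 acts by ∂[p,q,r] = [q,r] − [p,r] + [p,q]. For instance
  ∂[0,3,6] = [3,6] − [0,6] + [0,3],
  ∂[0,1,2] = [1,2] − [0,2] + [0,1].
The 18×12 boundary matrix has rank 12 and Smith normal form diag(1,1,1,1,1,1,1,1,1,1,1,2).

Reading off H_k = ker ∂_k / im ∂_{k+1}:

  H_2: rank ker ∂_2 − rank ∂_3 = (12 − 12) − 0 = 0, and there is no ∂_3, so H_2 ≅ 0.

(K is a triangulation of the real projective plane RP^2.)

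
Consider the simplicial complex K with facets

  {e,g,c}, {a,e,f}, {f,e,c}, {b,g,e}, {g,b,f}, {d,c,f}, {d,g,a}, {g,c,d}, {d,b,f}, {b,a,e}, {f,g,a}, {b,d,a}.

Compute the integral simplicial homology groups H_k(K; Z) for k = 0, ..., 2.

We work with the vertex ordering a < b < c < d < e < f < g. The simplices of K, each written with vertices in increasing order, are:

  0-simplices (7): a, b, c, d, e, f, g
  1-simplices (18): ab, ad, ae, af, ag, bd, be, bf, bg, cd, ce, cf, cg, df, dg, ef, eg, fg
  2-simplices (12): abd, abe, adg, aef, afg, bdf, beg, bfg, cdf, cdg, cef, ceg

so the chain groups are C_0 ≅ Z^7, C_1 ≅ Z^18, C_2 ≅ Z^12.

The boundary map ∂_1: C_1 → C_0 maps an edge to its endpoints' difference, ∂[p,q] = q − p. For instance
  ∂ag = g − a.
The 7×18 boundary matrix has rank 6 and Smith normal form diag(1,1,1,1,1,1).

The boundary map ∂_2: C_2 → C_1 acts by ∂[p,q,r] = [q,r] − [p,r] + [p,q]. For instance
  ∂ceg = eg − cg + ce,
  ∂abe = be − ae + ab.
The resulting 18×12 matrix has rank 12, and its Smith normal form has invariant factors (1,1,1,1,1,1,1,1,1,1,1,2).

Computing H_k = (kernel of ∂_k) / (image of ∂_{k+1}):

  H_0: rank C_0 − rank ∂_1 = 7 − 6 = 1, and the invariant factors of ∂_1 are all 1, so H_0 ≅ Z.
  H_1: rank ker ∂_1 − rank ∂_2 = (18 − 6) − 12 = 0, and ∂_2 has invariant factor 2 > 1, so H_1 ≅ Z/2.
  H_2: rank ker ∂_2 − rank ∂_3 = (12 − 12) − 0 = 0, and there is no ∂_3, so H_2 ≅ 0.

H_0 ≅ Z,  H_1 ≅ Z/2,  H_2 = 0.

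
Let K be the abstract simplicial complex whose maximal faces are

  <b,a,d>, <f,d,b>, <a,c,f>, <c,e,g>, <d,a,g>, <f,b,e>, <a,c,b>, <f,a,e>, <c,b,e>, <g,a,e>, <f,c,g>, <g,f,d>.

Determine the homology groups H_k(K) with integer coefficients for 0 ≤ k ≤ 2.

H_0 ≅ Z,  H_1 ≅ Z/2Z,  H_2 = 0.

Fix the vertex order a < b < c < d < e < f < g and write every simplex with vertices in increasing order. Then dim K = 2 and the simplices of K are:

  0-simplices (7): a, b, c, d, e, f, g
  1-simplices (18): ab, ac, ad, ae, af, ag, bc, bd, be, bf, ce, cf, cg, df, dg, ef, eg, fg
  2-simplices (12): abc, abd, acf, adg, aef, aeg, bce, bdf, bef, ceg, cfg, dfg

so the chain groups are C_0 ≅ Z^7, C_1 ≅ Z^18, C_2 ≅ Z^12.

The boundary map ∂_1: C_1 → C_0 maps an edge to its endpoints' difference, ∂[p,q] = q − p. For instance
  ∂ae = e − a.
The resulting 7×18 matrix has rank 6, and its Smith normal form has invariant factors (1,1,1,1,1,1).

∂_2: C_2 → C_1 sends each 2-simplex [p,q,r] to [q,r] − [p,r] + [p,q]. For instance
  ∂acf = cf − af + ac,
  ∂adg = dg − ag + ad.
The resulting 18×12 matrix has rank 12, and its Smith normal form has invariant factors (1,1,1,1,1,1,1,1,1,1,1,2).

Reading off H_k = ker ∂_k / im ∂_{k+1}:

  H_0: rank C_0 − rank ∂_1 = 7 − 6 = 1, and the invariant factors of ∂_1 are all 1, so H_0 ≅ Z.
  H_1: rank ker ∂_1 − rank ∂_2 = (18 − 6) − 12 = 0, and ∂_2 has invariant factor 2 > 1, so H_1 ≅ Z/2Z.
  H_2: rank ker ∂_2 − rank ∂_3 = (12 − 12) − 0 = 0, and there is no ∂_3, so H_2 ≅ 0.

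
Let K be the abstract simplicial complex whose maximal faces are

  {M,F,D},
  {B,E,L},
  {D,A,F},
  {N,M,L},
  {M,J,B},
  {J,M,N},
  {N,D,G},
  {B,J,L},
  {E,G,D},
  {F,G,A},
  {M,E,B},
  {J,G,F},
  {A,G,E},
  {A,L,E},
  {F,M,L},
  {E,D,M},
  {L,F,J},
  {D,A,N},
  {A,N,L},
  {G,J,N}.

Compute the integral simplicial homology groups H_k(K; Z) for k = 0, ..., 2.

Take the total order A < B < D < E < F < G < J < L < M < N on the vertex set. Then K (dimension 2) consists of the simplices:

  0-simplices (10): A, B, D, E, F, G, J, L, M, N
  1-simplices (30): AD, AE, AF, AG, AL, AN, BE, BJ, BL, BM, DE, DF, DG, DM, DN, EG, EL, EM, FG, FJ, FL, FM, GJ, GN, JL, JM, JN, LM, LN, MN
  2-simplices (20): ADF, ADN, AEG, AEL, AFG, ALN, BEL, BEM, BJL, BJM, DEG, DEM, DFM, DGN, FGJ, FJL, FLM, GJN, JMN, LMN

Hence C_0 ≅ Z^10, C_1 ≅ Z^30, C_2 ≅ Z^20.

The boundary map ∂_1: C_1 → C_0 is given by ∂[p,q] = [q] − [p].
As a 10×30 matrix over Z this has rank 9, with invariant factors (1,1,1,1,1,1,1,1,1).

∂_2: C_2 → C_1 acts by ∂[p,q,r] = [q,r] − [p,r] + [p,q]. For instance
  ∂AEL = EL − AL + AE,
  ∂ALN = LN − AN + AL.
As a 30×20 matrix over Z this has rank 20, with invariant factors (1,1,1,1,1,1,1,1,1,1,1,1,1,1,1,1,1,1,1,2).

Reading off H_k = ker ∂_k / im ∂_{k+1}:

  H_0: rank C_0 − rank ∂_1 = 10 − 9 = 1, and the invariant factors of ∂_1 are all 1, so H_0 = Z.
  H_1: rank ker ∂_1 − rank ∂_2 = (30 − 9) − 20 = 1, and ∂_2 has invariant factor 2 > 1, so H_1 = Z ⊕ Z/2Z.
  H_2: rank ker ∂_2 − rank ∂_3 = (20 − 20) − 0 = 0, and there is no ∂_3, so H_2 = 0.

H_0 = Z,  H_1 = Z ⊕ Z/2Z,  H_2 = 0.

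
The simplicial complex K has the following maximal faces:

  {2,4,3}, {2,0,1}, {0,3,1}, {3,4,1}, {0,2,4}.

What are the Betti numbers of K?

b_0 = 1, b_1 = 1, b_2 = 0.

Order the vertices as 0 < 1 < 2 < 3 < 4. Listing each simplex with vertices in this order, K has dimension 2 with simplices:

  0-simplices (5): [0], [1], [2], [3], [4]
  1-simplices (10): [0,1], [0,2], [0,3], [0,4], [1,2], [1,3], [1,4], [2,3], [2,4], [3,4]
  2-simplices (5): [0,1,2], [0,1,3], [0,2,4], [1,3,4], [2,3,4]

Hence C_0 ≅ Z^5, C_1 ≅ Z^10, C_2 ≅ Z^5.

Boundary ∂_1: C_1 → C_0 maps an edge to its endpoints' difference, ∂[p,q] = q − p. For instance
  ∂[3,4] = [4] − [3].
As a 5×10 matrix over Z this has rank 4, with invariant factors (1,1,1,1).

∂_2: C_2 → C_1 maps a triangle to the signed sum of its edges. For instance
  ∂[0,1,2] = [1,2] − [0,2] + [0,1],
  ∂[0,1,3] = [1,3] − [0,3] + [0,1].
The resulting 10×5 matrix has rank 5, and its Smith normal form has invariant factors (1,1,1,1,1).

From H_k ≅ ker(∂_k) / im(∂_{k+1}) we obtain:

  H_0: rank C_0 − rank ∂_1 = 5 − 4 = 1, and the invariant factors of ∂_1 are all 1, so H_0 ≅ Z.
  H_1: rank ker ∂_1 − rank ∂_2 = (10 − 4) − 5 = 1, and the invariant factors of ∂_2 are all 1, so H_1 ≅ Z.
  H_2: rank ker ∂_2 − rank ∂_3 = (5 − 5) − 0 = 0, and there is no ∂_3, so H_2 ≅ 0.

Hence the Betti numbers are b_0 = 1, b_1 = 1, b_2 = 0.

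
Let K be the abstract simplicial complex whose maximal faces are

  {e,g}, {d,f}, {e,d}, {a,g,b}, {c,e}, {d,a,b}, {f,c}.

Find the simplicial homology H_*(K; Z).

Take the total order a < b < c < d < e < f < g on the vertex set. Then K (dimension 2) consists of the simplices:

  0-simplices (7): a, b, c, d, e, f, g
  1-simplices (10): ab, ad, ag, bd, bg, ce, cf, de, df, eg
  2-simplices (2): abd, abg

so the chain groups are C_0 ≅ Z^7, C_1 ≅ Z^10, C_2 ≅ Z^2.

∂_1: C_1 → C_0 sends each edge [p,q] (with p < q) to q − p. For instance
  ∂eg = g − e.
The 7×10 boundary matrix has rank 6 and Smith normal form diag(1,1,1,1,1,1).

∂_2: C_2 → C_1 acts by ∂[p,q,r] = [q,r] − [p,r] + [p,q]. For instance
  ∂abg = bg − ag + ab,
  ∂abd = bd − ad + ab.
The resulting 10×2 matrix has rank 2, and its Smith normal form has invariant factors (1,1).

Computing H_k = (kernel of ∂_k) / (image of ∂_{k+1}):

  H_0: rank C_0 − rank ∂_1 = 7 − 6 = 1, and the invariant factors of ∂_1 are all 1, so H_0 ≅ Z.
  H_1: rank ker ∂_1 − rank ∂_2 = (10 − 6) − 2 = 2, and the invariant factors of ∂_2 are all 1, so H_1 ≅ Z^2.
  H_2: rank ker ∂_2 − rank ∂_3 = (2 − 2) − 0 = 0, and there is no ∂_3, so H_2 ≅ 0.

As a check, the Euler characteristic is 7 − 10 + 2 = -1, which agrees with 1 − 2 + 0 = -1.

H_0 ≅ Z,  H_1 ≅ Z^2,  H_2 = 0.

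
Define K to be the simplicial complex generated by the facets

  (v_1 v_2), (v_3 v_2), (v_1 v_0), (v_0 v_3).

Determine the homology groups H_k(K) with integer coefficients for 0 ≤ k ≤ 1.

K has 4 vertices, 4 edges.
rank ∂_0 = 0, rank ∂_1 = 3 ⇒ b_0 = 4 − 0 − 3 = 1; all invariant factors of ∂_1 are 1 so no torsion. So H_0 ≅ Z.
rank ∂_1 = 3, rank ∂_2 = 0 ⇒ b_1 = 4 − 3 − 0 = 1. So H_1 ≅ Z.

H_0 = Z,  H_1 = Z.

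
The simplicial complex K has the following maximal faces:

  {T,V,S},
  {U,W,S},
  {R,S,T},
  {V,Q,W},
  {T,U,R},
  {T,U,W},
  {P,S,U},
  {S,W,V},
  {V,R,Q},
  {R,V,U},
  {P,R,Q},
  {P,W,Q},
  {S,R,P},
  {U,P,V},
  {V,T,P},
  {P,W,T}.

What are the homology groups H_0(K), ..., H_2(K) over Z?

We work with the vertex ordering P < Q < R < S < T < U < V < W. The simplices of K, each written with vertices in increasing order, are:

  0-simplices (8): P, Q, R, S, T, U, V, W
  1-simplices (24): PQ, PR, PS, PT, PU, PV, PW, QR, QV, QW, RS, RT, RU, RV, ST, SU, SV, SW, TU, TV, TW, UV, UW, VW
  2-simplices (16): PQR, PQW, PRS, PSU, PTV, PTW, PUV, QRV, QVW, RST, RTU, RUV, STV, SUW, SVW, TUW

giving chain groups C_0 ≅ Z^8, C_1 ≅ Z^24, C_2 ≅ Z^16.

Boundary ∂_1: C_1 → C_0 is given by ∂[p,q] = [q] − [p]. For instance
  ∂PU = U − P.
The 8×24 boundary matrix has rank 7 and Smith normal form diag(1,1,1,1,1,1,1).

∂_2: C_2 → C_1 sends each 2-simplex [p,q,r] to [q,r] − [p,r] + [p,q]. For instance
  ∂PRS = RS − PS + PR,
  ∂PTV = TV − PV + PT.
As a 24×16 matrix over Z this has rank 15, with invariant factors (1,1,1,1,1,1,1,1,1,1,1,1,1,1,1).

Reading off H_k = ker ∂_k / im ∂_{k+1}:

  H_0: rank C_0 − rank ∂_1 = 8 − 7 = 1, and the invariant factors of ∂_1 are all 1, so H_0 = Z.
  H_1: rank ker ∂_1 − rank ∂_2 = (24 − 7) − 15 = 2, and the invariant factors of ∂_2 are all 1, so H_1 = Z^2.
  H_2: rank ker ∂_2 − rank ∂_3 = (16 − 15) − 0 = 1, and there is no ∂_3, so H_2 = Z.

As a check, the Euler characteristic is 8 − 24 + 16 = 0, which agrees with 1 − 2 + 1 = 0.
(K is a triangulation of the torus T^2.)

H_0 ≅ Z,  H_1 ≅ Z^2,  H_2 ≅ Z.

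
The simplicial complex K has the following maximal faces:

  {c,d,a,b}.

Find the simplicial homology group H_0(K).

Order the vertices as a < b < c < d. Listing each simplex with vertices in this order, K has dimension 3 with simplices:

  0-simplices (4): a, b, c, d
  1-simplices (6): ab, ac, ad, bc, bd, cd
  2-simplices (4): abc, abd, acd, bcd
  3-simplices (1): abcd

giving chain groups C_0 ≅ Z^4, C_1 ≅ Z^6, C_2 ≅ Z^4, C_3 ≅ Z^1.

∂_1: C_1 → C_0 is given by ∂[p,q] = [q] − [p]. For instance
  ∂bc = c − b.
The 4×6 boundary matrix has rank 3 and Smith normal form diag(1,1,1).

∂_2: C_2 → C_1 acts by ∂[p,q,r] = [q,r] − [p,r] + [p,q]. For instance
  ∂abd = bd − ad + ab,
  ∂abc = bc − ac + ab.
As a 6×4 matrix over Z this has rank 3, with invariant factors (1,1,1).

Boundary ∂_3: C_3 → C_2 sends each 3-simplex σ to the alternating sum Σ_i (−1)^i (σ with its i-th vertex removed). For instance
  ∂abcd = bcd − acd + abd − abc.
As a 4×1 matrix over Z this has rank 1, with invariant factors (1).

Computing H_k = (kernel of ∂_k) / (image of ∂_{k+1}):

  H_0: rank C_0 − rank ∂_1 = 4 − 3 = 1, and the invariant factors of ∂_1 are all 1, so H_0 = Z.

H_0 = Z.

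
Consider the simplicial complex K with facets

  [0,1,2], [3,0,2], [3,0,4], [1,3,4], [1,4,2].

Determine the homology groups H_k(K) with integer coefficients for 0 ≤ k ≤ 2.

H_0 = Z,  H_1 = Z,  H_2 = 0.

Order the vertices as 0 < 1 < 2 < 3 < 4. Listing each simplex with vertices in this order, K has dimension 2 with simplices:

  0-simplices (5): [0], [1], [2], [3], [4]
  1-simplices (10): [0,1], [0,2], [0,3], [0,4], [1,2], [1,3], [1,4], [2,3], [2,4], [3,4]
  2-simplices (5): [0,1,2], [0,2,3], [0,3,4], [1,2,4], [1,3,4]

so the chain groups are C_0 ≅ Z^5, C_1 ≅ Z^10, C_2 ≅ Z^5.

Boundary ∂_1: C_1 → C_0 sends each edge [p,q] (with p < q) to q − p.
The 5×10 boundary matrix has rank 4 and Smith normal form diag(1,1,1,1).

Boundary ∂_2: C_2 → C_1 sends each 2-simplex [p,q,r] to [q,r] − [p,r] + [p,q]. For instance
  ∂[1,3,4] = [3,4] − [1,4] + [1,3],
  ∂[0,1,2] = [1,2] − [0,2] + [0,1].
The 10×5 boundary matrix has rank 5 and Smith normal form diag(1,1,1,1,1).

Now H_k = ker ∂_k / im ∂_{k+1}, so:

  H_0: rank C_0 − rank ∂_1 = 5 − 4 = 1, and the invariant factors of ∂_1 are all 1, so H_0 ≅ Z.
  H_1: rank ker ∂_1 − rank ∂_2 = (10 − 4) − 5 = 1, and the invariant factors of ∂_2 are all 1, so H_1 ≅ Z.
  H_2: rank ker ∂_2 − rank ∂_3 = (5 − 5) − 0 = 0, and there is no ∂_3, so H_2 ≅ 0.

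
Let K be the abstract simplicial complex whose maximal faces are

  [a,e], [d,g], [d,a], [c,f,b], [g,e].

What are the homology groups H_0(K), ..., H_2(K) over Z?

Order the vertices as a < b < c < d < e < f < g. Listing each simplex with vertices in this order, K has dimension 2 with simplices:

  0-simplices (7): a, b, c, d, e, f, g
  1-simplices (7): ad, ae, bc, bf, cf, dg, eg
  2-simplices (1): bcf

Hence C_0 ≅ Z^7, C_1 ≅ Z^7, C_2 ≅ Z^1.

∂_1: C_1 → C_0 is given by ∂[p,q] = [q] − [p].
The resulting 7×7 matrix has rank 5, and its Smith normal form has invariant factors (1,1,1,1,1).

∂_2: C_2 → C_1 maps a triangle to the signed sum of its edges. For instance
  ∂bcf = cf − bf + bc.
The resulting 7×1 matrix has rank 1, and its Smith normal form has invariant factors (1).

From H_k ≅ ker(∂_k) / im(∂_{k+1}) we obtain:

  H_0: rank C_0 − rank ∂_1 = 7 − 5 = 2, and the invariant factors of ∂_1 are all 1, so H_0 ≅ Z^2.
  H_1: rank ker ∂_1 − rank ∂_2 = (7 − 5) − 1 = 1, and the invariant factors of ∂_2 are all 1, so H_1 ≅ Z.
  H_2: rank ker ∂_2 − rank ∂_3 = (1 − 1) − 0 = 0, and there is no ∂_3, so H_2 ≅ 0.

As a check, the Euler characteristic is 7 − 7 + 1 = 1, which agrees with 2 − 1 + 0 = 1.

H_0 = Z^2,  H_1 = Z,  H_2 = 0.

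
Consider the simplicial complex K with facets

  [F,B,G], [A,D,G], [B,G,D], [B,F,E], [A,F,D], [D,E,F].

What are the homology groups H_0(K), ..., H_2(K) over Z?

H_0 = Z,  H_1 = Z,  H_2 = 0.

Fix the vertex order A < B < D < E < F < G and write every simplex with vertices in increasing order. Then dim K = 2 and the simplices of K are:

  0-simplices (6): A, B, D, E, F, G
  1-simplices (12): AD, AF, AG, BD, BE, BF, BG, DE, DF, DG, EF, FG
  2-simplices (6): ADF, ADG, BDG, BEF, BFG, DEF

giving chain groups C_0 ≅ Z^6, C_1 ≅ Z^12, C_2 ≅ Z^6.

Boundary ∂_1: C_1 → C_0 maps an edge to its endpoints' difference, ∂[p,q] = q − p. For instance
  ∂BF = F − B.
As a 6×12 matrix over Z this has rank 5, with invariant factors (1,1,1,1,1).

Boundary ∂_2: C_2 → C_1 acts by ∂[p,q,r] = [q,r] − [p,r] + [p,q]. For instance
  ∂ADF = DF − AF + AD,
  ∂DEF = EF − DF + DE.
This gives a 12×6 integer matrix of rank 6; reducing to Smith normal form yields diagonal entries (1,1,1,1,1,1).

Computing H_k = (kernel of ∂_k) / (image of ∂_{k+1}):

  H_0: rank C_0 − rank ∂_1 = 6 − 5 = 1, and the invariant factors of ∂_1 are all 1, so H_0 = Z.
  H_1: rank ker ∂_1 − rank ∂_2 = (12 − 5) − 6 = 1, and the invariant factors of ∂_2 are all 1, so H_1 = Z.
  H_2: rank ker ∂_2 − rank ∂_3 = (6 − 6) − 0 = 0, and there is no ∂_3, so H_2 = 0.

As a check, the Euler characteristic is 6 − 12 + 6 = 0, which agrees with 1 − 1 + 0 = 0.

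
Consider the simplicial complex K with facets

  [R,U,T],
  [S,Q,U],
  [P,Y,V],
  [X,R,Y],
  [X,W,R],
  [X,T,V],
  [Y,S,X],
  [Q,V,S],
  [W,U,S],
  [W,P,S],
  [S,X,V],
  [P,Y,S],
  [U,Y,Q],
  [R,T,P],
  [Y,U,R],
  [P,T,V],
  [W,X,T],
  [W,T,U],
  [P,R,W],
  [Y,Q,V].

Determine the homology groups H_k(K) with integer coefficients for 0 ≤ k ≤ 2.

We work with the vertex ordering P < Q < R < S < T < U < V < W < X < Y. The simplices of K, each written with vertices in increasing order, are:

  0-simplices (10): P, Q, R, S, T, U, V, W, X, Y
  1-simplices (30): PR, PS, PT, PV, PW, PY, QS, QU, QV, QY, RT, RU, RW, RX, RY, SU, SV, SW, SX, SY, TU, TV, TW, TX, UW, UY, VX, VY, WX, XY
  2-simplices (20): PRT, PRW, PSW, PSY, PTV, PVY, QSU, QSV, QUY, QVY, RTU, RUY, RWX, RXY, SUW, SVX, SXY, TUW, TVX, TWX

Hence C_0 ≅ Z^10, C_1 ≅ Z^30, C_2 ≅ Z^20.

The boundary map ∂_1: C_1 → C_0 is given by ∂[p,q] = [q] − [p]. For instance
  ∂RX = X − R.
The resulting 10×30 matrix has rank 9, and its Smith normal form has invariant factors (1,1,1,1,1,1,1,1,1).

Boundary ∂_2: C_2 → C_1 maps a triangle to the signed sum of its edges. For instance
  ∂TWX = WX − TX + TW,
  ∂QSU = SU − QU + QS.
As a 30×20 matrix over Z this has rank 20, with invariant factors (1,1,1,1,1,1,1,1,1,1,1,1,1,1,1,1,1,1,1,2).

Reading off H_k = ker ∂_k / im ∂_{k+1}:

  H_0: rank C_0 − rank ∂_1 = 10 − 9 = 1, and the invariant factors of ∂_1 are all 1, so H_0 = Z.
  H_1: rank ker ∂_1 − rank ∂_2 = (30 − 9) − 20 = 1, and ∂_2 has invariant factor 2 > 1, so H_1 = Z ⊕ Z_2.
  H_2: rank ker ∂_2 − rank ∂_3 = (20 − 20) − 0 = 0, and there is no ∂_3, so H_2 = 0.

As a check, the Euler characteristic is 10 − 30 + 20 = 0, which agrees with 1 − 1 + 0 = 0.

H_0 = Z,  H_1 = Z ⊕ Z_2,  H_2 = 0.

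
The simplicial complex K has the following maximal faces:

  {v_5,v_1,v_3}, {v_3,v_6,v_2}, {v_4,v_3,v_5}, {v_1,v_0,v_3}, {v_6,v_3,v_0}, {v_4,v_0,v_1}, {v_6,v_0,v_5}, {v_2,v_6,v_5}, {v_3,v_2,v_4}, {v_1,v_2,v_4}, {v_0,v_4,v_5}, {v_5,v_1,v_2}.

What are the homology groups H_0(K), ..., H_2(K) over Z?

Order the vertices as v_0 < v_1 < v_2 < v_3 < v_4 < v_5 < v_6. Listing each simplex with vertices in this order, K has dimension 2 with simplices:

  0-simplices (7): [v_0], [v_1], [v_2], [v_3], [v_4], [v_5], [v_6]
  1-simplices (18): (18 of them)
  2-simplices (12): (12 of them)

Hence C_0 ≅ Z^7, C_1 ≅ Z^18, C_2 ≅ Z^12.

The boundary map ∂_1: C_1 → C_0 is given by ∂[p,q] = [q] − [p].
The 7×18 boundary matrix has rank 6 and Smith normal form diag(1,1,1,1,1,1).

The boundary map ∂_2: C_2 → C_1 maps a triangle to the signed sum of its edges. For instance
  ∂[v_0,v_3,v_6] = [v_3,v_6] − [v_0,v_6] + [v_0,v_3],
  ∂[v_2,v_3,v_6] = [v_3,v_6] − [v_2,v_6] + [v_2,v_3].
The 18×12 boundary matrix has rank 12 and Smith normal form diag(1,1,1,1,1,1,1,1,1,1,1,2).

Computing H_k = (kernel of ∂_k) / (image of ∂_{k+1}):

  H_0: rank C_0 − rank ∂_1 = 7 − 6 = 1, and the invariant factors of ∂_1 are all 1, so H_0 ≅ Z.
  H_1: rank ker ∂_1 − rank ∂_2 = (18 − 6) − 12 = 0, and ∂_2 has invariant factor 2 > 1, so H_1 ≅ Z/2.
  H_2: rank ker ∂_2 − rank ∂_3 = (12 − 12) − 0 = 0, and there is no ∂_3, so H_2 ≅ 0.

H_0 = Z,  H_1 = Z/2,  H_2 = 0.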